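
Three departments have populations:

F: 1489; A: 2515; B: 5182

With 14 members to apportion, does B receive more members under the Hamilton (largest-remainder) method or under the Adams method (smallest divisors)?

Hamilton: F 2, A 4, B 8.
Adams: F 3, A 4, B 7.
B gets 8 under Hamilton and 7 under Adams.

Hamilton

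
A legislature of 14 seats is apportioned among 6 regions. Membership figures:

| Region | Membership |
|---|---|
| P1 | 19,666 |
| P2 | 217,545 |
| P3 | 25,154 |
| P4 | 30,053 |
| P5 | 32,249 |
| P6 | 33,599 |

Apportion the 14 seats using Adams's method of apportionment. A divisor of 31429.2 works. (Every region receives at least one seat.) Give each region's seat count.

With modified divisor 31429.2: modified quotas P1 0.626, P2 6.922, P3 0.800, P4 0.956, P5 1.026, P6 1.069.
Rounding up: P1 1, P2 7, P3 1, P4 1, P5 2, P6 2 (total 14).

P1=1, P2=7, P3=1, P4=1, P5=2, P6=2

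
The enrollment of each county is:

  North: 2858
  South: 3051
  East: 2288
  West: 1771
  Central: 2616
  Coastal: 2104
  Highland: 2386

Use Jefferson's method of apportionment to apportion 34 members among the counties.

North 6; South 6; East 5; West 3; Central 5; Coastal 4; Highland 5

Standard divisor 17074/34 ≈ 502.176; standard quotas: North 5.691, South 6.076, East 4.556, West 3.527, Central 5.209, Coastal 4.190, Highland 4.751.
Rounding down gives 5, 6, 4, 3, 5, 4, 4 = 31 seats, so the divisor must be adjusted.
With modified divisor 450: modified quotas North 6.351, South 6.780, East 5.084, West 3.936, Central 5.813, Coastal 4.676, Highland 5.302.
Rounding down: North 6, South 6, East 5, West 3, Central 5, Coastal 4, Highland 5 (total 34).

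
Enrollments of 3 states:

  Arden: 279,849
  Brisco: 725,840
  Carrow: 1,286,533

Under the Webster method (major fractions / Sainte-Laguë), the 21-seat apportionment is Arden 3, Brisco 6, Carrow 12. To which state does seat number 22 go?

Brisco

Priority for the next seat is population ÷ (current seats + 0.5).
Priorities: Arden 79956.857, Brisco 111667.692, Carrow 102922.640.
Highest priority: Brisco.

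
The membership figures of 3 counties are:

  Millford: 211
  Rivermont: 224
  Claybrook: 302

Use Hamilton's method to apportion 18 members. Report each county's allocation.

Total 737; standard divisor 737/18 ≈ 40.944.
Standard quotas: Millford 5.153, Rivermont 5.471, Claybrook 7.376.
Lower quotas: Millford 5, Rivermont 5, Claybrook 7 (sum 17, leaving 1 seat).
Remainders in descending order: Rivermont 0.471, Claybrook 0.376, Millford 0.153.
The surplus seat goes to Rivermont.

Millford 5, Rivermont 6, Claybrook 7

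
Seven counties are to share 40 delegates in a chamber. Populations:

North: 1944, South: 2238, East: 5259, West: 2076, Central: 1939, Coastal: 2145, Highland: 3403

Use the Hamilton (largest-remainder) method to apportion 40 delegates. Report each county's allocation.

North=4, South=5, East=11, West=4, Central=4, Coastal=5, Highland=7

Total 19004; standard divisor 19004/40 ≈ 475.1.
Standard quotas: North 4.0918, South 4.7106, East 11.0692, West 4.3696, Central 4.0812, Coastal 4.5148, Highland 7.1627.
Lower quotas: North 4, South 4, East 11, West 4, Central 4, Coastal 4, Highland 7 (sum 38, leaving 2 seats).
Remainders in descending order: South 0.7106, Coastal 0.5148, West 0.3696, Highland 0.1627, North 0.0918, Central 0.0812, East 0.0692.
Largest remainders: South, Coastal receive the extra seats.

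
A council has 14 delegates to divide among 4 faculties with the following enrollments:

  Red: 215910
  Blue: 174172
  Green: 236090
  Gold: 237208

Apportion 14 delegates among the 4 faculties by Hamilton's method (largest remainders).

Red=3, Blue=3, Green=4, Gold=4

The standard divisor is 863380/14 = 61670.
Standard quotas: Red 3.5011, Blue 2.8243, Green 3.8283, Gold 3.8464.
Lower quotas: Red 3, Blue 2, Green 3, Gold 3 (sum 11, leaving 3 seats).
Remainders in descending order: Gold 0.8464, Green 0.8283, Blue 0.8243, Red 0.5011.
The surplus seats go to Gold, Green, Blue.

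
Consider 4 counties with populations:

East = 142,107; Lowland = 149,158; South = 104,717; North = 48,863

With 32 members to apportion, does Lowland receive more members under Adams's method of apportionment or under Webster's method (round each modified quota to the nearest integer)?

Webster

Adams: East 10, Lowland 10, South 8, North 4.
Webster: East 10, Lowland 11, South 8, North 3.
Lowland gets 10 under Adams and 11 under Webster.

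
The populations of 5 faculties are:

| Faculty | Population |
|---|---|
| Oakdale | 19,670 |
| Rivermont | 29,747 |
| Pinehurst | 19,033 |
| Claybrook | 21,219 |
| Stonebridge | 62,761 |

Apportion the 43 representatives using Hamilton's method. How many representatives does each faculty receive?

The standard divisor is 152430/43 ≈ 3544.884.
Standard quotas: Oakdale 5.5488, Rivermont 8.3915, Pinehurst 5.3691, Claybrook 5.9858, Stonebridge 17.7047.
Lower quotas: Oakdale 5, Rivermont 8, Pinehurst 5, Claybrook 5, Stonebridge 17 (sum 40, leaving 3 seats).
Remainders in descending order: Claybrook 0.9858, Stonebridge 0.7047, Oakdale 0.5488, Rivermont 0.3915, Pinehurst 0.3691.
Largest remainders: Claybrook, Stonebridge, Oakdale receive the extra seats.

Oakdale=6, Rivermont=8, Pinehurst=5, Claybrook=6, Stonebridge=18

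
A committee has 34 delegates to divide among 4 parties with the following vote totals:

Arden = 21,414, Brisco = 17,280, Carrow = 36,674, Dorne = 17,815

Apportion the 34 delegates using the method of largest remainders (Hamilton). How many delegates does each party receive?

Arden 8, Brisco 6, Carrow 13, Dorne 7

The standard divisor is 93183/34 ≈ 2740.676.
Standard quotas: Arden 7.8134, Brisco 6.3050, Carrow 13.3814, Dorne 6.5002.
Lower quotas: Arden 7, Brisco 6, Carrow 13, Dorne 6 (sum 32, leaving 2 seats).
Remainders in descending order: Arden 0.8134, Dorne 0.5002, Carrow 0.3814, Brisco 0.3050.
Largest remainders: Arden, Dorne receive the extra seats.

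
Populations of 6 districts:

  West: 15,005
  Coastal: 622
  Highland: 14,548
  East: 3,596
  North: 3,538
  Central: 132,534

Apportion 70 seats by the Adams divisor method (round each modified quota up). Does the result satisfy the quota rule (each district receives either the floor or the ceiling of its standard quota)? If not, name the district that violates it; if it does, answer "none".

Central

Standard quotas: West 6.184, Coastal 0.256, Highland 5.996, East 1.482, North 1.458, Central 54.623.
Adams allocation: West 6, Coastal 1, Highland 6, East 2, North 2, Central 53.
Central has quota 54.623 (lower 54, upper 55) but receives 53 — outside the quota interval.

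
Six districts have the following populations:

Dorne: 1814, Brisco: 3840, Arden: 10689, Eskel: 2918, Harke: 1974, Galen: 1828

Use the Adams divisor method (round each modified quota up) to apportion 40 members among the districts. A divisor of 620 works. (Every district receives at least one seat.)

Dorne 3, Brisco 7, Arden 18, Eskel 5, Harke 4, Galen 3

With modified divisor 620: modified quotas Dorne 2.926, Brisco 6.194, Arden 17.240, Eskel 4.706, Harke 3.184, Galen 2.948.
Rounding up: Dorne 3, Brisco 7, Arden 18, Eskel 5, Harke 4, Galen 3 (total 40).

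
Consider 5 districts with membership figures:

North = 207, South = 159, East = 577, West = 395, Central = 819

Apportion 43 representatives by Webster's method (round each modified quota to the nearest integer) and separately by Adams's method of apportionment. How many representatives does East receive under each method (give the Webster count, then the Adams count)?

Webster: North 4, South 3, East 12, West 8, Central 16.
Adams: North 4, South 4, East 11, West 8, Central 16.
East gets 12 under Webster and 11 under Adams.

12 and 11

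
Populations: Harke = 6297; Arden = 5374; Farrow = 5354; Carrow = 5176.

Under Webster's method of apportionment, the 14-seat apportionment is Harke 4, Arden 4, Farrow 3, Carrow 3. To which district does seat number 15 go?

Farrow

Priority for the next seat is population ÷ (current seats + 0.5).
Priorities: Harke 1399.333, Arden 1194.222, Farrow 1529.714, Carrow 1478.857.
Highest priority: Farrow.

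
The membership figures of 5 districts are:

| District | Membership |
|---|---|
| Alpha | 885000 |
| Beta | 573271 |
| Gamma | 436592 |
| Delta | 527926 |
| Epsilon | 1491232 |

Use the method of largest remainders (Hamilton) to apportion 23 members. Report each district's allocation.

The standard divisor is 3914021/23 ≈ 170174.826.
Standard quotas: Alpha 5.2005, Beta 3.3687, Gamma 2.5655, Delta 3.1023, Epsilon 8.7629.
Lower quotas: Alpha 5, Beta 3, Gamma 2, Delta 3, Epsilon 8 (sum 21, leaving 2 seats).
Remainders in descending order: Epsilon 0.7629, Gamma 0.5655, Beta 0.3687, Alpha 0.2005, Delta 0.1023.
Largest remainders: Epsilon, Gamma receive the extra seats.

Alpha 5, Beta 3, Gamma 3, Delta 3, Epsilon 9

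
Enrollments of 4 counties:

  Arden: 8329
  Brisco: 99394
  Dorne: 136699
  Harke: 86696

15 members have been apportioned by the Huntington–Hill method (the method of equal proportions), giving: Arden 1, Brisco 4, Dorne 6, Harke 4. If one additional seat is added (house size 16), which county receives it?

Brisco

Priority for the next seat is population ÷ (√(s·(s+1))).
Priorities: Arden 5889.492, Brisco 22225.174, Dorne 21093.114, Harke 19385.815.
Highest priority: Brisco.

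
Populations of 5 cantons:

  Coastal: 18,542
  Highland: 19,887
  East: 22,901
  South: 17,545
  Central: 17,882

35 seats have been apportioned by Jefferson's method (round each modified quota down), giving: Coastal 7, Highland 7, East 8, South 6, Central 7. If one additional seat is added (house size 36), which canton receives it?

Priority for the next seat is population ÷ (current seats + 1).
Priorities: Coastal 2317.750, Highland 2485.875, East 2544.556, South 2506.429, Central 2235.250.
Highest priority: East.

East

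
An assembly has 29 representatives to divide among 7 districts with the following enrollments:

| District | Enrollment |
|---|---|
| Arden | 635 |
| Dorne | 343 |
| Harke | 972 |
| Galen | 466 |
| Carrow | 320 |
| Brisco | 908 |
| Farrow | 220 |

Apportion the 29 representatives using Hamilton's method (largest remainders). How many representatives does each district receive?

Arden=5, Dorne=3, Harke=7, Galen=3, Carrow=2, Brisco=7, Farrow=2

Standard divisor: 3864 ÷ 29 ≈ 133.241.
Standard quotas: Arden 4.766, Dorne 2.574, Harke 7.295, Galen 3.497, Carrow 2.402, Brisco 6.815, Farrow 1.651.
Lower quotas: Arden 4, Dorne 2, Harke 7, Galen 3, Carrow 2, Brisco 6, Farrow 1 (sum 25, leaving 4 seats).
Remainders in descending order: Brisco 0.815, Arden 0.766, Farrow 0.651, Dorne 0.574, Galen 0.497, Carrow 0.402, Harke 0.295.
The surplus seats go to Brisco, Arden, Farrow, Dorne.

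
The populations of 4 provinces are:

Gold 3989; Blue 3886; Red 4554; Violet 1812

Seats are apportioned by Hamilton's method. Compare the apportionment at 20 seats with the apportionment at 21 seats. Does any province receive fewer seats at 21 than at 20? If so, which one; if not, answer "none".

At 20 seats: Gold 6, Blue 5, Red 6, Violet 3.
At 21 seats: Gold 6, Blue 6, Red 7, Violet 2.
Violet drops from 3 to 2.

Violet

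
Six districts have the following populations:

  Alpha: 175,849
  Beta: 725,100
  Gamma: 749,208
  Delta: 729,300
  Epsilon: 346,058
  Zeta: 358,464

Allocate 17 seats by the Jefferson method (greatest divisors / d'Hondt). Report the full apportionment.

Standard divisor 3083979/17 ≈ 181410.529; standard quotas: Alpha 0.969, Beta 3.997, Gamma 4.130, Delta 4.020, Epsilon 1.908, Zeta 1.976.
Rounding down gives 0, 3, 4, 4, 1, 1 = 13 seats, so the divisor must be adjusted.
With modified divisor 161400: modified quotas Alpha 1.090, Beta 4.493, Gamma 4.642, Delta 4.519, Epsilon 2.144, Zeta 2.221.
Rounding down: Alpha 1, Beta 4, Gamma 4, Delta 4, Epsilon 2, Zeta 2 (total 17).

Alpha 1, Beta 4, Gamma 4, Delta 4, Epsilon 2, Zeta 2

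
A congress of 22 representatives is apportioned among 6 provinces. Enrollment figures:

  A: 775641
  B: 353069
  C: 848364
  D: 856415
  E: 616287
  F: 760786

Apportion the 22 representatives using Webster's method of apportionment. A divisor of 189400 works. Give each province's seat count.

With modified divisor 189400: modified quotas A 4.095, B 1.864, C 4.479, D 4.522, E 3.254, F 4.017.
Rounding to the nearest integer: A 4, B 2, C 4, D 5, E 3, F 4 (total 22).

A=4; B=2; C=4; D=5; E=3; F=4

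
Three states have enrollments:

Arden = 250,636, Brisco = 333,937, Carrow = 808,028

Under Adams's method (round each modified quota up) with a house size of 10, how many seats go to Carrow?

5

Standard divisor 1392601/10 ≈ 139260.1; standard quotas: Arden 1.800, Brisco 2.398, Carrow 5.802.
Rounding up gives 2, 3, 6 = 11 seats, so the divisor must be adjusted.
With modified divisor 164300: modified quotas Arden 1.525, Brisco 2.032, Carrow 4.918.
Rounding up: Arden 2, Brisco 3, Carrow 5 (total 10).
Carrow receives 5.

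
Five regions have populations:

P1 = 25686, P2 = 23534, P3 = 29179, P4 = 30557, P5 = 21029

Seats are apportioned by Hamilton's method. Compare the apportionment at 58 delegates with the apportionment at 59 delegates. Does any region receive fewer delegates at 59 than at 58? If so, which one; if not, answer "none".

none

At 58 seats: P1 11, P2 11, P3 13, P4 14, P5 9.
At 59 seats: P1 12, P2 11, P3 13, P4 14, P5 9.
No region's allocation decreased.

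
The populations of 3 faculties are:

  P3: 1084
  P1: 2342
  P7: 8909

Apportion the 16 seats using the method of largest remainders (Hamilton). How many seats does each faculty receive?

P3: 1, P1: 3, P7: 12

Standard divisor: 12335 ÷ 16 ≈ 770.938.
Standard quotas: P3 1.4061, P1 3.0379, P7 11.5561.
Lower quotas: P3 1, P1 3, P7 11 (sum 15, leaving 1 seat).
Remainders in descending order: P7 0.5561, P3 0.4061, P1 0.0379.
The surplus seat goes to P7.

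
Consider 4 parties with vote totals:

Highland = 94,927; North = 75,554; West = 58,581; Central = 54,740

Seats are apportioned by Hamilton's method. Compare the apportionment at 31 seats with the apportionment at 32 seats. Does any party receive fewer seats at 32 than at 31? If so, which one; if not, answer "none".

At 31 seats: Highland 10, North 8, West 7, Central 6.
At 32 seats: Highland 11, North 8, West 7, Central 6.
No party's allocation decreased.

none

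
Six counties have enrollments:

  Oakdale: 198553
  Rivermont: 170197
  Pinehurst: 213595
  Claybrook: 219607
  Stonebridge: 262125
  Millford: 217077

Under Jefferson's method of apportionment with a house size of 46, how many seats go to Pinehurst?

8

Standard divisor 1281154/46 ≈ 27851.174; standard quotas: Oakdale 7.129, Rivermont 6.111, Pinehurst 7.669, Claybrook 7.885, Stonebridge 9.412, Millford 7.794.
Rounding down gives 7, 6, 7, 7, 9, 7 = 43 seats, so the divisor must be adjusted.
With modified divisor 26500: modified quotas Oakdale 7.493, Rivermont 6.423, Pinehurst 8.060, Claybrook 8.287, Stonebridge 9.892, Millford 8.192.
Rounding down: Oakdale 7, Rivermont 6, Pinehurst 8, Claybrook 8, Stonebridge 9, Millford 8 (total 46).
Pinehurst receives 8.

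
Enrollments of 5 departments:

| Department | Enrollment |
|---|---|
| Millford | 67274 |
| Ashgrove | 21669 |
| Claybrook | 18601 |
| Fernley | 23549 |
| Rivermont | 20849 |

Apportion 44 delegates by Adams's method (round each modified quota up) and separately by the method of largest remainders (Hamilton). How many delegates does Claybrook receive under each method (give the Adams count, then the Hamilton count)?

Adams: Millford 19, Ashgrove 6, Claybrook 6, Fernley 7, Rivermont 6.
Hamilton: Millford 20, Ashgrove 6, Claybrook 5, Fernley 7, Rivermont 6.
Claybrook gets 6 under Adams and 5 under Hamilton.

6 and 5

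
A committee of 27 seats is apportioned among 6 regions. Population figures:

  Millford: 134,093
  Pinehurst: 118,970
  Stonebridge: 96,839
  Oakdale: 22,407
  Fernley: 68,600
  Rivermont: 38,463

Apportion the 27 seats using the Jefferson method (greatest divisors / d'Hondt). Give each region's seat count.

Standard divisor 479372/27 ≈ 17754.519; standard quotas: Millford 7.553, Pinehurst 6.701, Stonebridge 5.454, Oakdale 1.262, Fernley 3.864, Rivermont 2.166.
Rounding down gives 7, 6, 5, 1, 3, 2 = 24 seats, so the divisor must be adjusted.
With modified divisor 16500: modified quotas Millford 8.127, Pinehurst 7.210, Stonebridge 5.869, Oakdale 1.358, Fernley 4.158, Rivermont 2.331.
Rounding down: Millford 8, Pinehurst 7, Stonebridge 5, Oakdale 1, Fernley 4, Rivermont 2 (total 27).

Millford=8; Pinehurst=7; Stonebridge=5; Oakdale=1; Fernley=4; Rivermont=2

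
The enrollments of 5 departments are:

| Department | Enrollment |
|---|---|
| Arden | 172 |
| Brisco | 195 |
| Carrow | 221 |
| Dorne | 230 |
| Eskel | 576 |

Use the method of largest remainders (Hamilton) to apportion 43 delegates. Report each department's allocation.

Arden: 5, Brisco: 6, Carrow: 7, Dorne: 7, Eskel: 18

Total 1394; standard divisor 1394/43 ≈ 32.419.
Standard quotas: Arden 5.306, Brisco 6.015, Carrow 6.817, Dorne 7.095, Eskel 17.768.
Lower quotas: Arden 5, Brisco 6, Carrow 6, Dorne 7, Eskel 17 (sum 41, leaving 2 seats).
Remainders in descending order: Carrow 0.817, Eskel 0.768, Arden 0.306, Dorne 0.095, Brisco 0.015.
The surplus seats go to Carrow, Eskel.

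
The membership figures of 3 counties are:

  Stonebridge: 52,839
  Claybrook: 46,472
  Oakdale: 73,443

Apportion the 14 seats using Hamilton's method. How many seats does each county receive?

Stonebridge=4, Claybrook=4, Oakdale=6

Standard divisor: 172754 ÷ 14 ≈ 12339.571.
Standard quotas: Stonebridge 4.2821, Claybrook 3.7661, Oakdale 5.9518.
Lower quotas: Stonebridge 4, Claybrook 3, Oakdale 5 (sum 12, leaving 2 seats).
Remainders in descending order: Oakdale 0.9518, Claybrook 0.7661, Stonebridge 0.2821.
Largest remainders: Oakdale, Claybrook receive the extra seats.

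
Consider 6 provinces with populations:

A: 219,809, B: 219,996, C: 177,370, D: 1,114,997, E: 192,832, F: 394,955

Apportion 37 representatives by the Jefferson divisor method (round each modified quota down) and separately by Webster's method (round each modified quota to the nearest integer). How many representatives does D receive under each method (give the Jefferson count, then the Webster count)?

19 and 18

Jefferson: A 3, B 3, C 3, D 19, E 3, F 6.
Webster: A 3, B 4, C 3, D 18, E 3, F 6.
D gets 19 under Jefferson and 18 under Webster.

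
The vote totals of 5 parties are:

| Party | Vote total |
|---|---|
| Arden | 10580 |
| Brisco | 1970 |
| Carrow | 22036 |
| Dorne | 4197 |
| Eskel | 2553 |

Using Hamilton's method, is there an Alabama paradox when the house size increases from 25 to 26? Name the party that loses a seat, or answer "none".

Eskel

At 25 seats: Arden 6, Brisco 1, Carrow 13, Dorne 3, Eskel 2.
At 26 seats: Arden 7, Brisco 1, Carrow 14, Dorne 3, Eskel 1.
Eskel drops from 2 to 1.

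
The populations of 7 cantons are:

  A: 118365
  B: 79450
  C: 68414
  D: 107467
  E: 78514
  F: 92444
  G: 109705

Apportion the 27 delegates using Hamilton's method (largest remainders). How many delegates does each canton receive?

The standard divisor is 654359/27 ≈ 24235.519.
Standard quotas: A 4.8839, B 3.2782, C 2.8229, D 4.4343, E 3.2396, F 3.8144, G 4.5266.
Lower quotas: A 4, B 3, C 2, D 4, E 3, F 3, G 4 (sum 23, leaving 4 seats).
Remainders in descending order: A 0.8839, C 0.8229, F 0.8144, G 0.5266, D 0.4343, B 0.2782, E 0.2396.
The surplus seats go to A, C, F, G.

A: 5; B: 3; C: 3; D: 4; E: 3; F: 4; G: 5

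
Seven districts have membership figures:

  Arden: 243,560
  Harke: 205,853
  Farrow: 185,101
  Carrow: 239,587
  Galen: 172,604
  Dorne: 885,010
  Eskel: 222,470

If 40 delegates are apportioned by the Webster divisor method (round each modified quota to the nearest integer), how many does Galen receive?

3

Standard divisor 2154185/40 ≈ 53854.625; standard quotas: Arden 4.523, Harke 3.822, Farrow 3.437, Carrow 4.449, Galen 3.205, Dorne 16.433, Eskel 4.131.
Rounding to the nearest integer gives 5, 4, 3, 4, 3, 16, 4 = 39 seats, so the divisor must be adjusted.
With modified divisor 53518.3: modified quotas Arden 4.551, Harke 3.846, Farrow 3.459, Carrow 4.477, Galen 3.225, Dorne 16.537, Eskel 4.157.
Rounding to the nearest integer: Arden 5, Harke 4, Farrow 3, Carrow 4, Galen 3, Dorne 17, Eskel 4 (total 40).
Galen receives 3.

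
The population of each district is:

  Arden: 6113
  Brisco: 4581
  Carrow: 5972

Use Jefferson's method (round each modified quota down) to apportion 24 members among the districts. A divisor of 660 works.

With modified divisor 660: modified quotas Arden 9.262, Brisco 6.941, Carrow 9.048.
Rounding down: Arden 9, Brisco 6, Carrow 9 (total 24).

Arden 9, Brisco 6, Carrow 9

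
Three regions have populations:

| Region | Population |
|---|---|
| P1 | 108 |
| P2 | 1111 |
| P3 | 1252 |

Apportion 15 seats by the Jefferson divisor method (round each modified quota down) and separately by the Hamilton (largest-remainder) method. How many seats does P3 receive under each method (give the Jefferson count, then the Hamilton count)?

Jefferson: P1 0, P2 7, P3 8.
Hamilton: P1 1, P2 7, P3 7.
P3 gets 8 under Jefferson and 7 under Hamilton.

8 and 7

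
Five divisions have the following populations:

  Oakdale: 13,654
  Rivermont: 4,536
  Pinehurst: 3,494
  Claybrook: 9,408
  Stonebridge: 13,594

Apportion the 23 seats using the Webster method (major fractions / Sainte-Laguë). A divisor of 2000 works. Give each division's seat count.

With modified divisor 2000: modified quotas Oakdale 6.827, Rivermont 2.268, Pinehurst 1.747, Claybrook 4.704, Stonebridge 6.797.
Rounding to the nearest integer: Oakdale 7, Rivermont 2, Pinehurst 2, Claybrook 5, Stonebridge 7 (total 23).

Oakdale 7; Rivermont 2; Pinehurst 2; Claybrook 5; Stonebridge 7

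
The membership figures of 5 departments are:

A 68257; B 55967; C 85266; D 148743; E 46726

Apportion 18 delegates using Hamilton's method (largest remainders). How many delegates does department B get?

Total 404959; standard divisor 404959/18 ≈ 22497.722.
Standard quotas: A 3.0340, B 2.4877, C 3.7900, D 6.6115, E 2.0769.
Lower quotas: A 3, B 2, C 3, D 6, E 2 (sum 16, leaving 2 seats).
Remainders in descending order: C 0.7900, D 0.6115, B 0.4877, E 0.0769, A 0.0340.
The surplus seats go to C, D.
B receives 2.

2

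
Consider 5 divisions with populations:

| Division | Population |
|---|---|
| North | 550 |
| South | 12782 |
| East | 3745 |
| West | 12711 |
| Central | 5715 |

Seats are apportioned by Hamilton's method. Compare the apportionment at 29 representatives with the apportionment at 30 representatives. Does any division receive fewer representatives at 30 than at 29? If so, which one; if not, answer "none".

At 29 seats: North 1, South 10, East 3, West 10, Central 5.
At 30 seats: North 0, South 11, East 3, West 11, Central 5.
North drops from 1 to 0.

North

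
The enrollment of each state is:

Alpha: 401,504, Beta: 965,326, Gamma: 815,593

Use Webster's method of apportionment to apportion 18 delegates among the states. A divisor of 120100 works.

Alpha: 3, Beta: 8, Gamma: 7

With modified divisor 120100: modified quotas Alpha 3.343, Beta 8.038, Gamma 6.791.
Rounding to the nearest integer: Alpha 3, Beta 8, Gamma 7 (total 18).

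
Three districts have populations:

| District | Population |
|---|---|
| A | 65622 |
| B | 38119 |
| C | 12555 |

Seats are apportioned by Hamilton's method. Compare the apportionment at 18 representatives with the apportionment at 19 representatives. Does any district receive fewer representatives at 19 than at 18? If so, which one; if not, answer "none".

At 18 seats: A 10, B 6, C 2.
At 19 seats: A 11, B 6, C 2.
No district's allocation decreased.

none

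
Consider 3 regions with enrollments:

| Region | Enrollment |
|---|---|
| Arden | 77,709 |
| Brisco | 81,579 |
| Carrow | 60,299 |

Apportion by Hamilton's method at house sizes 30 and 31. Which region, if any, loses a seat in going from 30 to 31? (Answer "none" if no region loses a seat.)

none

At 30 seats: Arden 11, Brisco 11, Carrow 8.
At 31 seats: Arden 11, Brisco 12, Carrow 8.
No region's allocation decreased.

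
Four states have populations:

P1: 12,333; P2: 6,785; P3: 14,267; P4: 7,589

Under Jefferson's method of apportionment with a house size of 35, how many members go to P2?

Standard divisor 40974/35 ≈ 1170.686; standard quotas: P1 10.535, P2 5.796, P3 12.187, P4 6.483.
Rounding down gives 10, 5, 12, 6 = 33 seats, so the divisor must be adjusted.
With modified divisor 1100: modified quotas P1 11.212, P2 6.168, P3 12.970, P4 6.899.
Rounding down: P1 11, P2 6, P3 12, P4 6 (total 35).
P2 receives 6.

6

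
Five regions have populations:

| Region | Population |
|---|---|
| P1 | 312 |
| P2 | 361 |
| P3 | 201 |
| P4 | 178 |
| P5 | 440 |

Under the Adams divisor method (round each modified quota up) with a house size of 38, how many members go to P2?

9

Standard divisor 1492/38 ≈ 39.263; standard quotas: P1 7.946, P2 9.194, P3 5.119, P4 4.534, P5 11.206.
Rounding up gives 8, 10, 6, 5, 12 = 41 seats, so the divisor must be adjusted.
With modified divisor 42: modified quotas P1 7.429, P2 8.595, P3 4.786, P4 4.238, P5 10.476.
Rounding up: P1 8, P2 9, P3 5, P4 5, P5 11 (total 38).
P2 receives 9.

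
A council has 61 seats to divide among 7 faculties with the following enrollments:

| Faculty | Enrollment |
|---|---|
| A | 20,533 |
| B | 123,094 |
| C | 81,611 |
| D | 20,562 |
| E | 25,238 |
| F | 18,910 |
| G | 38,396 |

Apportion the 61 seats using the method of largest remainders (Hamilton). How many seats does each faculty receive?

The standard divisor is 328344/61 ≈ 5382.689.
Standard quotas: A 3.8146, B 22.8685, C 15.1618, D 3.8200, E 4.6887, F 3.5131, G 7.1332.
Lower quotas: A 3, B 22, C 15, D 3, E 4, F 3, G 7 (sum 57, leaving 4 seats).
Remainders in descending order: B 0.8685, D 0.8200, A 0.8146, E 0.6887, F 0.5131, C 0.1618, G 0.1332.
The surplus seats go to B, D, A, E.

A 4; B 23; C 15; D 4; E 5; F 3; G 7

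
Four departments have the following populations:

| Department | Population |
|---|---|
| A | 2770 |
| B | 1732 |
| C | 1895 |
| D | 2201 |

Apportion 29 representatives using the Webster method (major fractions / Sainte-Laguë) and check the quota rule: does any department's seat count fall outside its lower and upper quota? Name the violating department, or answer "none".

Standard quotas: A 9.343, B 5.842, C 6.392, D 7.424.
Webster allocation: A 9, B 6, C 6, D 8.
Every allocation lies between the lower and upper quota.

none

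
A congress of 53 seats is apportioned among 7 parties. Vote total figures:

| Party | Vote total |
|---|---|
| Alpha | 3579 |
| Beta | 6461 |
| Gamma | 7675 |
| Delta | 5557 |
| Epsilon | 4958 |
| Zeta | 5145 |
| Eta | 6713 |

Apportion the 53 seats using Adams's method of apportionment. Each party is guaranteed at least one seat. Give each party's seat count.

Standard divisor 40088/53 ≈ 756.377; standard quotas: Alpha 4.732, Beta 8.542, Gamma 10.147, Delta 7.347, Epsilon 6.555, Zeta 6.802, Eta 8.875.
Rounding up gives 5, 9, 11, 8, 7, 7, 9 = 56 seats, so the divisor must be adjusted.
With modified divisor 820: modified quotas Alpha 4.365, Beta 7.879, Gamma 9.360, Delta 6.777, Epsilon 6.046, Zeta 6.274, Eta 8.187.
Rounding up: Alpha 5, Beta 8, Gamma 10, Delta 7, Epsilon 7, Zeta 7, Eta 9 (total 53).

Alpha: 5, Beta: 8, Gamma: 10, Delta: 7, Epsilon: 7, Zeta: 7, Eta: 9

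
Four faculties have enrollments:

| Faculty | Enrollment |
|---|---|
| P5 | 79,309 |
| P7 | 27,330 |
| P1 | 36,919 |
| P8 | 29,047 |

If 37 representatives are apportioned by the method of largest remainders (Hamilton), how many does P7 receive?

6

Total 172605; standard divisor 172605/37 = 4665.
Standard quotas: P5 17.0009, P7 5.8585, P1 7.9140, P8 6.2266.
Lower quotas: P5 17, P7 5, P1 7, P8 6 (sum 35, leaving 2 seats).
Remainders in descending order: P1 0.9140, P7 0.8585, P8 0.2266, P5 0.0009.
The surplus seats go to P1, P7.
P7 receives 6.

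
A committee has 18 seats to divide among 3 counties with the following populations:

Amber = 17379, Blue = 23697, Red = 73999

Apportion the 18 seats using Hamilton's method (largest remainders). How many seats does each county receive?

Standard divisor: 115075 ÷ 18 ≈ 6393.056.
Standard quotas: Amber 2.7184, Blue 3.7067, Red 11.5749.
Lower quotas: Amber 2, Blue 3, Red 11 (sum 16, leaving 2 seats).
Remainders in descending order: Amber 0.7184, Blue 0.7067, Red 0.5749.
Largest remainders: Amber, Blue receive the extra seats.

Amber=3, Blue=4, Red=11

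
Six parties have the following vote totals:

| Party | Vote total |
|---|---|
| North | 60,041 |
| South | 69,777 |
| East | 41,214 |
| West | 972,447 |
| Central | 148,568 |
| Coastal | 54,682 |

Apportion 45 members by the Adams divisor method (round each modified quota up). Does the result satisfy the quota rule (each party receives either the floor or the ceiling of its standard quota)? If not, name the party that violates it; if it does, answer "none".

West

Standard quotas: North 2.006, South 2.332, East 1.377, West 32.494, Central 4.964, Coastal 1.827.
Adams allocation: North 2, South 3, East 2, West 31, Central 5, Coastal 2.
West has quota 32.494 (lower 32, upper 33) but receives 31 — outside the quota interval.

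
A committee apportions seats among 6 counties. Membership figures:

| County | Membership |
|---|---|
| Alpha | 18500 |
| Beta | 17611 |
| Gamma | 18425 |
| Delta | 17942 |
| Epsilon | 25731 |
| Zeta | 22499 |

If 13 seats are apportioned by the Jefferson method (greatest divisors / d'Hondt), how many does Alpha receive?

2

Standard divisor 120708/13 ≈ 9285.231; standard quotas: Alpha 1.992, Beta 1.897, Gamma 1.984, Delta 1.932, Epsilon 2.771, Zeta 2.423.
Rounding down gives 1, 1, 1, 1, 2, 2 = 8 seats, so the divisor must be adjusted.
With modified divisor 8000: modified quotas Alpha 2.312, Beta 2.201, Gamma 2.303, Delta 2.243, Epsilon 3.216, Zeta 2.812.
Rounding down: Alpha 2, Beta 2, Gamma 2, Delta 2, Epsilon 3, Zeta 2 (total 13).
Alpha receives 2.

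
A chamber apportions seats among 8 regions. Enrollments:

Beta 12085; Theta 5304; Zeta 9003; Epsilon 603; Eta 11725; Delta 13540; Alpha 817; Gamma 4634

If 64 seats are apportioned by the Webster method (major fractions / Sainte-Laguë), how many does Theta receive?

Standard divisor 57711/64 ≈ 901.734; standard quotas: Beta 13.402, Theta 5.882, Zeta 9.984, Epsilon 0.669, Eta 13.003, Delta 15.016, Alpha 0.906, Gamma 5.139.
Rounding to the nearest integer gives Beta 13, Theta 6, Zeta 10, Epsilon 1, Eta 13, Delta 15, Alpha 1, Gamma 5 — total 64, matching the house size, so no adjustment is needed.
Theta receives 6.

6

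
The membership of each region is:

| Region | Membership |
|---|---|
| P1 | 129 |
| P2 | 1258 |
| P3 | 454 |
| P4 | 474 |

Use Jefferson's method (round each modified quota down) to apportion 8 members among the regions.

P1 0; P2 5; P3 1; P4 2

Standard divisor 2315/8 ≈ 289.375; standard quotas: P1 0.446, P2 4.347, P3 1.569, P4 1.638.
Rounding down gives 0, 4, 1, 1 = 6 seats, so the divisor must be adjusted.
With modified divisor 230: modified quotas P1 0.561, P2 5.470, P3 1.974, P4 2.061.
Rounding down: P1 0, P2 5, P3 1, P4 2 (total 8).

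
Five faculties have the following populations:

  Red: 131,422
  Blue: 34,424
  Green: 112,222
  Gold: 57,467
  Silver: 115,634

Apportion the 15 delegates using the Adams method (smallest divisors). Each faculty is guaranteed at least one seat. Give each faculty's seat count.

Standard divisor 451169/15 ≈ 30077.933; standard quotas: Red 4.369, Blue 1.144, Green 3.731, Gold 1.911, Silver 3.844.
Rounding up gives 5, 2, 4, 2, 4 = 17 seats, so the divisor must be adjusted.
With modified divisor 35900: modified quotas Red 3.661, Blue 0.959, Green 3.126, Gold 1.601, Silver 3.221.
Rounding up: Red 4, Blue 1, Green 4, Gold 2, Silver 4 (total 15).

Red: 4; Blue: 1; Green: 4; Gold: 2; Silver: 4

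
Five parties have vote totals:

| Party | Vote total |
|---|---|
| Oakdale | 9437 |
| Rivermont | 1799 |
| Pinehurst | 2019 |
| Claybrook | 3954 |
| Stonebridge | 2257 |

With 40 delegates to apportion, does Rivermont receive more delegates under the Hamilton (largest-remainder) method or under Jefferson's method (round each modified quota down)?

Hamilton

Hamilton: Oakdale 19, Rivermont 4, Pinehurst 4, Claybrook 8, Stonebridge 5.
Jefferson: Oakdale 20, Rivermont 3, Pinehurst 4, Claybrook 8, Stonebridge 5.
Rivermont gets 4 under Hamilton and 3 under Jefferson.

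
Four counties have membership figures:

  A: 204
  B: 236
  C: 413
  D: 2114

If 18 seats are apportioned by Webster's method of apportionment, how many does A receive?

Standard divisor 2967/18 ≈ 164.833; standard quotas: A 1.238, B 1.432, C 2.506, D 12.825.
Rounding to the nearest integer gives A 1, B 1, C 3, D 13 — total 18, matching the house size, so no adjustment is needed.
A receives 1.

1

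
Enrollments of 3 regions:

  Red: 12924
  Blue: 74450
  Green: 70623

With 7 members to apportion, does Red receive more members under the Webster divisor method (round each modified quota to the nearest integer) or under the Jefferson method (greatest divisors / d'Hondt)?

Webster

Webster: Red 1, Blue 3, Green 3.
Jefferson: Red 0, Blue 4, Green 3.
Red gets 1 under Webster and 0 under Jefferson.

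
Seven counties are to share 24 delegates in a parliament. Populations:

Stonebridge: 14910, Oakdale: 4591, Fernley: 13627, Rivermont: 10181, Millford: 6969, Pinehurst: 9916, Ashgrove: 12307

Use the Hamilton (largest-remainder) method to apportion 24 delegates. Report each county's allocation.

Stonebridge 5, Oakdale 2, Fernley 5, Rivermont 3, Millford 2, Pinehurst 3, Ashgrove 4

Total 72501; standard divisor 72501/24 ≈ 3020.875.
Standard quotas: Stonebridge 4.9357, Oakdale 1.5198, Fernley 4.5109, Rivermont 3.3702, Millford 2.3069, Pinehurst 3.2825, Ashgrove 4.0740.
Lower quotas: Stonebridge 4, Oakdale 1, Fernley 4, Rivermont 3, Millford 2, Pinehurst 3, Ashgrove 4 (sum 21, leaving 3 seats).
Remainders in descending order: Stonebridge 0.9357, Oakdale 0.5198, Fernley 0.5109, Rivermont 0.3702, Millford 0.3069, Pinehurst 0.2825, Ashgrove 0.0740.
Largest remainders: Stonebridge, Oakdale, Fernley receive the extra seats.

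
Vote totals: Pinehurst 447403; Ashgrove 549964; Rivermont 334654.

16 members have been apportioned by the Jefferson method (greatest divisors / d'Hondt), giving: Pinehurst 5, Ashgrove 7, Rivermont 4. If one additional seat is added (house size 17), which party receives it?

Pinehurst

Priority for the next seat is population ÷ (current seats + 1).
Priorities: Pinehurst 74567.167, Ashgrove 68745.500, Rivermont 66930.800.
Highest priority: Pinehurst.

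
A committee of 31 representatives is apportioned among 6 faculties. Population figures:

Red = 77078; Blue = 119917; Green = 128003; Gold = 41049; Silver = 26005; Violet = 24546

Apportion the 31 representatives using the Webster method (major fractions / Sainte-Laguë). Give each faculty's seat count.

Standard divisor 416598/31 ≈ 13438.645; standard quotas: Red 5.736, Blue 8.923, Green 9.525, Gold 3.055, Silver 1.935, Violet 1.827.
Rounding to the nearest integer gives 6, 9, 10, 3, 2, 2 = 32 seats, so the divisor must be adjusted.
With modified divisor 13700: modified quotas Red 5.626, Blue 8.753, Green 9.343, Gold 2.996, Silver 1.898, Violet 1.792.
Rounding to the nearest integer: Red 6, Blue 9, Green 9, Gold 3, Silver 2, Violet 2 (total 31).

Red=6; Blue=9; Green=9; Gold=3; Silver=2; Violet=2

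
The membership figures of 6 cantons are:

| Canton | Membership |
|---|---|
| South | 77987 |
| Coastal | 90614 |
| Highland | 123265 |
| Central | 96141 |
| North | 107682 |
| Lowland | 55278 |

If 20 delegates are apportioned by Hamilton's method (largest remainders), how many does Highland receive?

Total 550967; standard divisor 550967/20 ≈ 27548.35.
Standard quotas: South 2.8309, Coastal 3.2893, Highland 4.4745, Central 3.4899, North 3.9088, Lowland 2.0066.
Lower quotas: South 2, Coastal 3, Highland 4, Central 3, North 3, Lowland 2 (sum 17, leaving 3 seats).
Remainders in descending order: North 0.9088, South 0.8309, Central 0.4899, Highland 0.4745, Coastal 0.2893, Lowland 0.0066.
The surplus seats go to North, South, Central.
Highland receives 4.

4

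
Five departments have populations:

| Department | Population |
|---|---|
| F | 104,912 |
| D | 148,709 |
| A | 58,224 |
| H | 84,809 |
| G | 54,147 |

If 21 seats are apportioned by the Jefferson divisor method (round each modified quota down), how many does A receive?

3

Standard divisor 450801/21 ≈ 21466.714; standard quotas: F 4.887, D 6.927, A 2.712, H 3.951, G 2.522.
Rounding down gives 4, 6, 2, 3, 2 = 17 seats, so the divisor must be adjusted.
With modified divisor 19000: modified quotas F 5.522, D 7.827, A 3.064, H 4.464, G 2.850.
Rounding down: F 5, D 7, A 3, H 4, G 2 (total 21).
A receives 3.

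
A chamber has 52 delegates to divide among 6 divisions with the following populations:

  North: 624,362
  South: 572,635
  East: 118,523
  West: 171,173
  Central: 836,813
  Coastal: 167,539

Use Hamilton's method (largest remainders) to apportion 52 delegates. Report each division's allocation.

North 13; South 12; East 2; West 4; Central 17; Coastal 4

Total 2491045; standard divisor 2491045/52 ≈ 47904.712.
Standard quotas: North 13.0334, South 11.9536, East 2.4741, West 3.5732, Central 17.4683, Coastal 3.4973.
Lower quotas: North 13, South 11, East 2, West 3, Central 17, Coastal 3 (sum 49, leaving 3 seats).
Remainders in descending order: South 0.9536, West 0.5732, Coastal 0.4973, East 0.4741, Central 0.4683, North 0.0334.
The surplus seats go to South, West, Coastal.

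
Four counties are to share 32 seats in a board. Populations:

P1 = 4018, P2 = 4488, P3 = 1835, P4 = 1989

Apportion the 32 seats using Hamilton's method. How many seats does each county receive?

The standard divisor is 12330/32 ≈ 385.312.
Standard quotas: P1 10.428, P2 11.648, P3 4.762, P4 5.162.
Lower quotas: P1 10, P2 11, P3 4, P4 5 (sum 30, leaving 2 seats).
Remainders in descending order: P3 0.762, P2 0.648, P1 0.428, P4 0.162.
Largest remainders: P3, P2 receive the extra seats.

P1 10, P2 12, P3 5, P4 5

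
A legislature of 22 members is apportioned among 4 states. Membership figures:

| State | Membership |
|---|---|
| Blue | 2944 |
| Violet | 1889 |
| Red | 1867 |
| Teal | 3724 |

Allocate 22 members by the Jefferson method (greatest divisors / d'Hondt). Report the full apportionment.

Blue 6, Violet 4, Red 4, Teal 8

Standard divisor 10424/22 ≈ 473.818; standard quotas: Blue 6.213, Violet 3.987, Red 3.940, Teal 7.860.
Rounding down gives 6, 3, 3, 7 = 19 seats, so the divisor must be adjusted.
With modified divisor 440: modified quotas Blue 6.691, Violet 4.293, Red 4.243, Teal 8.464.
Rounding down: Blue 6, Violet 4, Red 4, Teal 8 (total 22).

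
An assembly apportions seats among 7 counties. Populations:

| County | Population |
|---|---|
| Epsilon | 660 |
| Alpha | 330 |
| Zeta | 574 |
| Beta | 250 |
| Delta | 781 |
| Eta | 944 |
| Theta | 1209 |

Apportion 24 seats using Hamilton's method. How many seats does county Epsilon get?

3

Standard divisor: 4748 ÷ 24 ≈ 197.833.
Standard quotas: Epsilon 3.336, Alpha 1.668, Zeta 2.901, Beta 1.264, Delta 3.948, Eta 4.772, Theta 6.111.
Lower quotas: Epsilon 3, Alpha 1, Zeta 2, Beta 1, Delta 3, Eta 4, Theta 6 (sum 20, leaving 4 seats).
Remainders in descending order: Delta 0.948, Zeta 0.901, Eta 0.772, Alpha 0.668, Epsilon 0.336, Beta 0.264, Theta 0.111.
The surplus seats go to Delta, Zeta, Eta, Alpha.
Epsilon receives 3.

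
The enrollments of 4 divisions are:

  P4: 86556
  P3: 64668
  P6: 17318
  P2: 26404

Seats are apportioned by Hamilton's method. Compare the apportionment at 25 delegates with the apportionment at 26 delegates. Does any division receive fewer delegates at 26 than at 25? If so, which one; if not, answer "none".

At 25 seats: P4 11, P3 8, P6 2, P2 4.
At 26 seats: P4 12, P3 9, P6 2, P2 3.
P2 drops from 4 to 3.

P2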